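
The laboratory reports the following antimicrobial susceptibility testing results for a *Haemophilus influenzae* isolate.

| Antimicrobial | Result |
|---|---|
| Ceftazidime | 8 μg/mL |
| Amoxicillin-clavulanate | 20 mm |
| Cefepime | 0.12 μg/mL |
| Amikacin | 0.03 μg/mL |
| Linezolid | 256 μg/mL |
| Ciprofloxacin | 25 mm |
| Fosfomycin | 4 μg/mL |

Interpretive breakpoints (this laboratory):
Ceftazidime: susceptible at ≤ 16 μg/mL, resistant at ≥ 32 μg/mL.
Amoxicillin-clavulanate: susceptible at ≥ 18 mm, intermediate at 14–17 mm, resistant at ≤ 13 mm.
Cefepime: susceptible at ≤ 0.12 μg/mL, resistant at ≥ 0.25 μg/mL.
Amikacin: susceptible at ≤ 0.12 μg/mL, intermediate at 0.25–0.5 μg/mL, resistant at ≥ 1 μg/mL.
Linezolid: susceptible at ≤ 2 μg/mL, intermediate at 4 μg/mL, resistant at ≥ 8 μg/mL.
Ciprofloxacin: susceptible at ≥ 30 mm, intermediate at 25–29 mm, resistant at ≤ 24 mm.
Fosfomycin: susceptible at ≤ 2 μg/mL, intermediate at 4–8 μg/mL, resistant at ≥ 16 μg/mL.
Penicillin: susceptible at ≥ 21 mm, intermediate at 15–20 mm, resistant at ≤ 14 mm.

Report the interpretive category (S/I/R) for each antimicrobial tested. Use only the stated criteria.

Ceftazidime 8 μg/mL: ≤ 16 μg/mL — Susceptible
Amoxicillin-clavulanate: 20 mm is ≥ 18 mm — Susceptible
Cefepime 0.12 μg/mL: ≤ 0.12 μg/mL ⇒ susceptible
Amikacin: 0.03 μg/mL is ≤ 0.12 μg/mL → susceptible
Linezolid 256 μg/mL: ≥ 8 μg/mL ⇒ resistant
Ciprofloxacin (25 mm) in 25–29 mm → I
Fosfomycin 4 μg/mL: in 4–8 μg/mL ⇒ Intermediate

S, S, S, S, R, I, I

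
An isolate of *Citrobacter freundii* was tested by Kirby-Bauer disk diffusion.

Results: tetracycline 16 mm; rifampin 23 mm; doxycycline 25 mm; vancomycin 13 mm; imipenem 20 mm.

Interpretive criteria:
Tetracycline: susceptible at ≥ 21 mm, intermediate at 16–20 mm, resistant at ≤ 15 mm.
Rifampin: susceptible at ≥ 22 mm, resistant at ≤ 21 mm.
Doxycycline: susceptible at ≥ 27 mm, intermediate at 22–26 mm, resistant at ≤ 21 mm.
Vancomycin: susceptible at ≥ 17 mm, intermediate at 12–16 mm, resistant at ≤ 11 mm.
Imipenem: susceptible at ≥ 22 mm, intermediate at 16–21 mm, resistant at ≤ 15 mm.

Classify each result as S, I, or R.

I, S, I, I, I

Tetracycline (16 mm) in 16–20 mm ⇒ intermediate
Rifampin (23 mm) ≥ 22 mm ⇒ Susceptible
Doxycycline 25 mm: in 22–26 mm → Intermediate
Vancomycin: 13 mm is in 12–16 mm → intermediate
Imipenem (20 mm) in 16–21 mm — Intermediate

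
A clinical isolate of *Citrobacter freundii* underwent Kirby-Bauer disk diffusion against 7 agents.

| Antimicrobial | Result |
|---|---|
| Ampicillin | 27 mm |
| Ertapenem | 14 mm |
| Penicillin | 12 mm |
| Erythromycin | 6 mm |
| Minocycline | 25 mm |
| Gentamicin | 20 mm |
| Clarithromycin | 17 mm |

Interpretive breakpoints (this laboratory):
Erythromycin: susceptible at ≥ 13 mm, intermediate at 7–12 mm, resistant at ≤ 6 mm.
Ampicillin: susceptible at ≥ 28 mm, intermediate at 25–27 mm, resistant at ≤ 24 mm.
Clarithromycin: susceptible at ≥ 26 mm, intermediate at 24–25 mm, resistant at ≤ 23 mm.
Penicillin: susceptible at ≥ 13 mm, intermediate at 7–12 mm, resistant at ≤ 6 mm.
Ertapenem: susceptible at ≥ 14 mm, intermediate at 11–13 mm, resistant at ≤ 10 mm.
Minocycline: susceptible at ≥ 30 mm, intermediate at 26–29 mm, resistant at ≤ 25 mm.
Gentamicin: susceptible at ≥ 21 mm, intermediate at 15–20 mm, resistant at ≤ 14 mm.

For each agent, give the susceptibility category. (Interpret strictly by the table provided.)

I, S, I, R, R, I, R

Ampicillin 27 mm: in 25–27 mm ⇒ intermediate
Ertapenem 14 mm: ≥ 14 mm — Susceptible
Penicillin 12 mm: in 7–12 mm — Intermediate
Erythromycin 6 mm: ≤ 6 mm ⇒ resistant
Minocycline (25 mm) ≤ 25 mm → resistant
Gentamicin (20 mm) in 15–20 mm → intermediate
Clarithromycin (17 mm) ≤ 23 mm — R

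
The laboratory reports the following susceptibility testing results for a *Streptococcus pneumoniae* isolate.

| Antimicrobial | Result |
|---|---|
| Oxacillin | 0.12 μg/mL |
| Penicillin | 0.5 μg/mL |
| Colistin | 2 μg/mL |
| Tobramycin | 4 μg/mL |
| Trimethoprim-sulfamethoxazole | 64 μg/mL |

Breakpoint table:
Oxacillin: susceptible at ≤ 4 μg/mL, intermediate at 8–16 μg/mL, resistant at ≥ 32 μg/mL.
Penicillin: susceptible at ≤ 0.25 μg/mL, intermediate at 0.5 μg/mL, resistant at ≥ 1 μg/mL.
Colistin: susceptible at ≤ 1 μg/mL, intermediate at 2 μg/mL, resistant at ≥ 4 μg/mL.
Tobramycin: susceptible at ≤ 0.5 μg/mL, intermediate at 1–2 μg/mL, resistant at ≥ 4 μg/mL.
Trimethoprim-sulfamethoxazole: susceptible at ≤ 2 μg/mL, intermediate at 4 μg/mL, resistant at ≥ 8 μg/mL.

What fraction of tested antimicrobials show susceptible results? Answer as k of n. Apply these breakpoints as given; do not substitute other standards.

Oxacillin 0.12 μg/mL: ≤ 4 μg/mL ⇒ Susceptible
Penicillin (0.5 μg/mL) = 0.5 μg/mL → intermediate
Colistin 2 μg/mL: = 2 μg/mL — I
Tobramycin (4 μg/mL) ≥ 4 μg/mL ⇒ resistant
Trimethoprim-sulfamethoxazole 64 μg/mL: ≥ 8 μg/mL ⇒ resistant
Susceptible: 1/5

1 of 5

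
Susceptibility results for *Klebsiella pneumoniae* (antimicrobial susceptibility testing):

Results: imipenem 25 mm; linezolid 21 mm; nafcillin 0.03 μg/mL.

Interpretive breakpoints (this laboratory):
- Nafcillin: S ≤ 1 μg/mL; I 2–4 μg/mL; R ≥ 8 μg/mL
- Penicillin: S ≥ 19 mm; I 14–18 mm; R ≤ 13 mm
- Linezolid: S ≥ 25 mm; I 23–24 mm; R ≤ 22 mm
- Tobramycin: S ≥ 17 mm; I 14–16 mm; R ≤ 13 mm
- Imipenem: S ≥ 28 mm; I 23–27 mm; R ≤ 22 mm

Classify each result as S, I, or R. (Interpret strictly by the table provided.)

I, R, S

Imipenem (25 mm) in 23–27 mm → I
Linezolid 21 mm: ≤ 22 mm — Resistant
Nafcillin (0.03 μg/mL) ≤ 1 μg/mL → Susceptible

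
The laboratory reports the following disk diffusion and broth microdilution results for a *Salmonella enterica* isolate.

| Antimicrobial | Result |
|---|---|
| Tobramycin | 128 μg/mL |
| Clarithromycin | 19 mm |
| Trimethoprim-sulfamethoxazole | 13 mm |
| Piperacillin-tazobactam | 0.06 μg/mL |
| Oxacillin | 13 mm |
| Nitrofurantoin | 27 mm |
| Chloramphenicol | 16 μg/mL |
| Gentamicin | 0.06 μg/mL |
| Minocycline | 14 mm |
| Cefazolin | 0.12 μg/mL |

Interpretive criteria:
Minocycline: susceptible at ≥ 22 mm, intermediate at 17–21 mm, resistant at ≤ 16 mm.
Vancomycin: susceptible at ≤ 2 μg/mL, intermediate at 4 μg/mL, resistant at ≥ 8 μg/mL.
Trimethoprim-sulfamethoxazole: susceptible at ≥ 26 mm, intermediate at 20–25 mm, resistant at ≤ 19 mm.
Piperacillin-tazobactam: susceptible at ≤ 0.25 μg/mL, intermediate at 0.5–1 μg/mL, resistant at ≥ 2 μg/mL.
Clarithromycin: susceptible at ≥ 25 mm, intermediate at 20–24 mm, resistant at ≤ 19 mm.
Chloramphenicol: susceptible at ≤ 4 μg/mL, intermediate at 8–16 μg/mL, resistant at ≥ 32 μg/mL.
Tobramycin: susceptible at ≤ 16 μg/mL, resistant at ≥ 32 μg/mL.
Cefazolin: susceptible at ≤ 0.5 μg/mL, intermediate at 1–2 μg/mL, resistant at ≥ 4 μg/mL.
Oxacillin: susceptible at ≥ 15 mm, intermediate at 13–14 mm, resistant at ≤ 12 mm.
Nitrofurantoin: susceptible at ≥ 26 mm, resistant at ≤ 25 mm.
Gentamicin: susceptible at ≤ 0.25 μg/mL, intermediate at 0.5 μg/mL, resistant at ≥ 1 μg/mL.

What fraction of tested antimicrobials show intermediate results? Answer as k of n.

2 of 10

Tobramycin (128 μg/mL) ≥ 32 μg/mL → resistant
Clarithromycin (19 mm) ≤ 19 mm ⇒ R
Trimethoprim-sulfamethoxazole 13 mm: ≤ 19 mm ⇒ R
Piperacillin-tazobactam (0.06 μg/mL) ≤ 0.25 μg/mL ⇒ Susceptible
Oxacillin (13 mm) in 13–14 mm ⇒ I
Nitrofurantoin 27 mm: ≥ 26 mm ⇒ susceptible
Chloramphenicol (16 μg/mL) in 8–16 μg/mL → intermediate
Gentamicin (0.06 μg/mL) ≤ 0.25 μg/mL — Susceptible
Minocycline (14 mm) ≤ 16 mm — Resistant
Cefazolin: 0.12 μg/mL is ≤ 0.5 μg/mL ⇒ Susceptible
Intermediate: 2/10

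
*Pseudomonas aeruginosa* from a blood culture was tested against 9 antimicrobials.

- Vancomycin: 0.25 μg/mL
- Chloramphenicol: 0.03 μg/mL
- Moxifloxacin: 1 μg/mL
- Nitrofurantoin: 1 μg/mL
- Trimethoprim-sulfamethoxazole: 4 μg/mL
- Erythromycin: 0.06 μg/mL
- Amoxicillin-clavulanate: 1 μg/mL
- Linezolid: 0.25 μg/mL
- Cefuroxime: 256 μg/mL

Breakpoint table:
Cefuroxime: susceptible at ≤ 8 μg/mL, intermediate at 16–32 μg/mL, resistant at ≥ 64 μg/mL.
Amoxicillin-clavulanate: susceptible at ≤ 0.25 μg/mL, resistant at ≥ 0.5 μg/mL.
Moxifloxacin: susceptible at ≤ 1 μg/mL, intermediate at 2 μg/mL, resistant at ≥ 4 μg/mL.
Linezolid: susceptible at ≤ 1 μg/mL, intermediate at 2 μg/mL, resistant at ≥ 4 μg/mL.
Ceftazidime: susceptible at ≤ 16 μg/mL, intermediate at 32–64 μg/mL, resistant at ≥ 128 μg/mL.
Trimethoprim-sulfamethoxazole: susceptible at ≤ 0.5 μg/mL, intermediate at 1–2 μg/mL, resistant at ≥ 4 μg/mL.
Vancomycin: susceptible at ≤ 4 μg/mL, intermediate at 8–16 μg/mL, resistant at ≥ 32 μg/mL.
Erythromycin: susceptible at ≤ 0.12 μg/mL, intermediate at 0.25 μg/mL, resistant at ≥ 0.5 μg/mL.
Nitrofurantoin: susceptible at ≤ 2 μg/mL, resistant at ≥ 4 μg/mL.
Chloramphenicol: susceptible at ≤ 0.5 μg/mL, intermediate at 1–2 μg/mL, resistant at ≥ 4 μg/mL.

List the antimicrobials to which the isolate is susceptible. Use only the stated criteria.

vancomycin, chloramphenicol, moxifloxacin, nitrofurantoin, erythromycin, linezolid

Vancomycin (0.25 μg/mL) ≤ 4 μg/mL → susceptible
Chloramphenicol: 0.03 μg/mL is ≤ 0.5 μg/mL — S
Moxifloxacin 1 μg/mL: ≤ 1 μg/mL → Susceptible
Nitrofurantoin (1 μg/mL) ≤ 2 μg/mL ⇒ susceptible
Trimethoprim-sulfamethoxazole (4 μg/mL) ≥ 4 μg/mL — Resistant
Erythromycin (0.06 μg/mL) ≤ 0.12 μg/mL → S
Amoxicillin-clavulanate: 1 μg/mL is ≥ 0.5 μg/mL — Resistant
Linezolid (0.25 μg/mL) ≤ 1 μg/mL — susceptible
Cefuroxime: 256 μg/mL is ≥ 64 μg/mL — resistant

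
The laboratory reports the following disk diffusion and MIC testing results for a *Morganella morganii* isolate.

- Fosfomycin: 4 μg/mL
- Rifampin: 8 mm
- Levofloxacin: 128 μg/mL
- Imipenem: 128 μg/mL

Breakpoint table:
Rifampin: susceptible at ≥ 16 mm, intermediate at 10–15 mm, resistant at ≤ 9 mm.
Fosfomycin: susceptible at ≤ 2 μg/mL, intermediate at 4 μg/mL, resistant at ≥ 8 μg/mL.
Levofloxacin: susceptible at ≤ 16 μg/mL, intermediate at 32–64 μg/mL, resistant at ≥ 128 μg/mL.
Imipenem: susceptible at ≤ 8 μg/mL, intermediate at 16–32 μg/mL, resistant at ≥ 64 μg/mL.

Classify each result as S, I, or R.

I, R, R, R

Fosfomycin: 4 μg/mL is = 4 μg/mL → Intermediate
Rifampin: 8 mm is ≤ 9 mm ⇒ R
Levofloxacin: 128 μg/mL is ≥ 128 μg/mL → Resistant
Imipenem: 128 μg/mL is ≥ 64 μg/mL — R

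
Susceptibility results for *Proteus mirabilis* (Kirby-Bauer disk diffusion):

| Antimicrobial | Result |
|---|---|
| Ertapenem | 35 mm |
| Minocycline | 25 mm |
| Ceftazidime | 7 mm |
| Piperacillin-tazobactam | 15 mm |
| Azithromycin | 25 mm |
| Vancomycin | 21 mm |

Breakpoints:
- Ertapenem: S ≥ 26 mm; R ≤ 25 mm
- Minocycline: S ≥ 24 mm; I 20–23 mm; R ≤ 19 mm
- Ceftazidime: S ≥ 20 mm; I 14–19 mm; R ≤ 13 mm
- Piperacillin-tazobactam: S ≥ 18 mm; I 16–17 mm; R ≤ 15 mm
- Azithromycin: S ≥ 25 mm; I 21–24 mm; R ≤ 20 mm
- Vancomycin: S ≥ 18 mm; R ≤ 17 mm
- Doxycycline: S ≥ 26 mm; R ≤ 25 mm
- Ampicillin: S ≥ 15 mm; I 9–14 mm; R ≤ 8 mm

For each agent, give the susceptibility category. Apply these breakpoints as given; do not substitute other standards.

S, S, R, R, S, S

Ertapenem: 35 mm is ≥ 26 mm → susceptible
Minocycline 25 mm: ≥ 24 mm ⇒ S
Ceftazidime (7 mm) ≤ 13 mm → R
Piperacillin-tazobactam (15 mm) ≤ 15 mm — Resistant
Azithromycin 25 mm: ≥ 25 mm — Susceptible
Vancomycin 21 mm: ≥ 18 mm → susceptible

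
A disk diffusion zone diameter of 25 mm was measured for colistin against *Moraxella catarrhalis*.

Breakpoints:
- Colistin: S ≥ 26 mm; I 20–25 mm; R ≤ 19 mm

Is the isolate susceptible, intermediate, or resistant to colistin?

Intermediate

Colistin 25 mm: in 20–25 mm ⇒ I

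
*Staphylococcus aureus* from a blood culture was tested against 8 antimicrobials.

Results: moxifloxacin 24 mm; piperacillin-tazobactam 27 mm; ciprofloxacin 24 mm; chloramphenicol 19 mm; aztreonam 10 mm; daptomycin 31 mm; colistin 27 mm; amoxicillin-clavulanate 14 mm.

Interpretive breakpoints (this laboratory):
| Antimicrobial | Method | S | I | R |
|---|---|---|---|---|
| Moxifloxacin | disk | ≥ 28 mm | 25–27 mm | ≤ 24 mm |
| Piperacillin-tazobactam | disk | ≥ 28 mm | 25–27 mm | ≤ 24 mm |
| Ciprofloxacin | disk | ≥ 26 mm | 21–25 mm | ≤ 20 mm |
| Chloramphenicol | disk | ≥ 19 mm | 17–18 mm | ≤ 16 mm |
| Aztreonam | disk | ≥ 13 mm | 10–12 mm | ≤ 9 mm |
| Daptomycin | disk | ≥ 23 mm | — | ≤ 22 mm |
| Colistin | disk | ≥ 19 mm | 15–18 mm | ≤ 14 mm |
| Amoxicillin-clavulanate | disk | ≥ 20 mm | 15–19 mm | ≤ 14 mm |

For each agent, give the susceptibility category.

R, I, I, S, I, S, S, R

Moxifloxacin: 24 mm is ≤ 24 mm — R
Piperacillin-tazobactam 27 mm: in 25–27 mm — intermediate
Ciprofloxacin 24 mm: in 21–25 mm ⇒ Intermediate
Chloramphenicol (19 mm) ≥ 19 mm — S
Aztreonam 10 mm: in 10–12 mm → intermediate
Daptomycin (31 mm) ≥ 23 mm → S
Colistin (27 mm) ≥ 19 mm → S
Amoxicillin-clavulanate 14 mm: ≤ 14 mm → Resistant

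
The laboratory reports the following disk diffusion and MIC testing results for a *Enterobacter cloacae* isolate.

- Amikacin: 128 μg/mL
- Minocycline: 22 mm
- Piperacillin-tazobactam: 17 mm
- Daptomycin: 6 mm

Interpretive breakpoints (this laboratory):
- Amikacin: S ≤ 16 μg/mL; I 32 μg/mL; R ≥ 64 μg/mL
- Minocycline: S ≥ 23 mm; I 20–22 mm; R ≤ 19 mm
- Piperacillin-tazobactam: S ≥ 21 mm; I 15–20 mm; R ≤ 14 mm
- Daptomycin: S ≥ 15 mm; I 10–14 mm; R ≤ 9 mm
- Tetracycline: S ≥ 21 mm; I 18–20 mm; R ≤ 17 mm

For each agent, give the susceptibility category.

R, I, I, R

Amikacin 128 μg/mL: ≥ 64 μg/mL — Resistant
Minocycline 22 mm: in 20–22 mm → I
Piperacillin-tazobactam 17 mm: in 15–20 mm ⇒ Intermediate
Daptomycin (6 mm) ≤ 9 mm → Resistant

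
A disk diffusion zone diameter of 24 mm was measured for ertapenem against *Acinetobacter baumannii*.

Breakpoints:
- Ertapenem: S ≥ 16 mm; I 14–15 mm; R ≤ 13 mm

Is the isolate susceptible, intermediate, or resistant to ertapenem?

S

Ertapenem 24 mm: ≥ 16 mm → S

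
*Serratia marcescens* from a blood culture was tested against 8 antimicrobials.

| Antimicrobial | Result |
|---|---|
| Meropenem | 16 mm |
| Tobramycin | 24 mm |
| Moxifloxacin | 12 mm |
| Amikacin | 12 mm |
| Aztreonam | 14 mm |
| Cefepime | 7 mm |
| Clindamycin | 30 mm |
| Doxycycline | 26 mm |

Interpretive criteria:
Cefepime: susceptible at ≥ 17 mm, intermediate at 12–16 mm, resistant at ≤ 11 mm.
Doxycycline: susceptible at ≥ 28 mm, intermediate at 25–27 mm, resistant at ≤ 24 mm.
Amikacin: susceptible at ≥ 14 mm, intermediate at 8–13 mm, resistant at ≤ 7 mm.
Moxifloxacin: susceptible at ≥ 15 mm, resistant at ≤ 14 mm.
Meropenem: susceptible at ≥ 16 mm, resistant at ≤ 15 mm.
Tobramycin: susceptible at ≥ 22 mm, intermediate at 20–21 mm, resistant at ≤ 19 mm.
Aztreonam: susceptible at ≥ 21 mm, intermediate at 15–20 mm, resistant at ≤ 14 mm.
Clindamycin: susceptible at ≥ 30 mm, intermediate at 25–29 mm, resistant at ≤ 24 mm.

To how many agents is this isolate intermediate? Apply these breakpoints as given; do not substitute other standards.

Meropenem 16 mm: ≥ 16 mm → Susceptible
Tobramycin 24 mm: ≥ 22 mm ⇒ susceptible
Moxifloxacin 12 mm: ≤ 14 mm — Resistant
Amikacin: 12 mm is in 8–13 mm ⇒ Intermediate
Aztreonam 14 mm: ≤ 14 mm → Resistant
Cefepime (7 mm) ≤ 11 mm → R
Clindamycin (30 mm) ≥ 30 mm → S
Doxycycline 26 mm: in 25–27 mm ⇒ intermediate
Intermediate: 2

2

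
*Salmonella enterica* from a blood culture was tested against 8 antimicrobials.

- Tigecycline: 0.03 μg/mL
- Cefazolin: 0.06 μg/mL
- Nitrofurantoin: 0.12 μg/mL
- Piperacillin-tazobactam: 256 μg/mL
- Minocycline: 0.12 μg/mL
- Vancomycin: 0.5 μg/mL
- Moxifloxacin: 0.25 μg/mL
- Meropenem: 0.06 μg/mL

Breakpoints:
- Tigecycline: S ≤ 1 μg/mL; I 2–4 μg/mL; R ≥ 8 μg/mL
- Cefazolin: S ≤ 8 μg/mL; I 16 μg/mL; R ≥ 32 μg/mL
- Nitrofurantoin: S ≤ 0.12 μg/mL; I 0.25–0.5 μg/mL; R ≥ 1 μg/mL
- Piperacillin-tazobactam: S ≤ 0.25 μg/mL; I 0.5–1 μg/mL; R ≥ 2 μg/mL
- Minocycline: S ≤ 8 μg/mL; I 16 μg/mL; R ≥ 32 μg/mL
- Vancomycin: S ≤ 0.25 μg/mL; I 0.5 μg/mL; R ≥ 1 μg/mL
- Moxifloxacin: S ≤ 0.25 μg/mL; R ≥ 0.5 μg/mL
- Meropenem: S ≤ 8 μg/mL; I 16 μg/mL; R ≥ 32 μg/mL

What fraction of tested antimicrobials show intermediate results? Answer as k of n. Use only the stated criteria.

Tigecycline: 0.03 μg/mL is ≤ 1 μg/mL ⇒ Susceptible
Cefazolin (0.06 μg/mL) ≤ 8 μg/mL → Susceptible
Nitrofurantoin 0.12 μg/mL: ≤ 0.12 μg/mL — S
Piperacillin-tazobactam 256 μg/mL: ≥ 2 μg/mL — resistant
Minocycline (0.12 μg/mL) ≤ 8 μg/mL → Susceptible
Vancomycin: 0.5 μg/mL is = 0.5 μg/mL → I
Moxifloxacin (0.25 μg/mL) ≤ 0.25 μg/mL — Susceptible
Meropenem: 0.06 μg/mL is ≤ 8 μg/mL ⇒ Susceptible
Intermediate: 1/8

1 of 8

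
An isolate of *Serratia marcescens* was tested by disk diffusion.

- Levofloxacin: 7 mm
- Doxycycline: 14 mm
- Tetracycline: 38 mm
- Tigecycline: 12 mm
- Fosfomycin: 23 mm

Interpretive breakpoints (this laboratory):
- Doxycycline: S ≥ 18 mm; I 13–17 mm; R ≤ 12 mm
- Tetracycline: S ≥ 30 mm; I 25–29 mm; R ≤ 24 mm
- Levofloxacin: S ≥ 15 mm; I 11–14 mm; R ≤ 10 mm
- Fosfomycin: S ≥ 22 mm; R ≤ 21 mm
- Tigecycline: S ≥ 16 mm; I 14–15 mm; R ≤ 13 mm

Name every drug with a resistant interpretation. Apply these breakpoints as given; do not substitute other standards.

Levofloxacin (7 mm) ≤ 10 mm → Resistant
Doxycycline (14 mm) in 13–17 mm — Intermediate
Tetracycline (38 mm) ≥ 30 mm → Susceptible
Tigecycline: 12 mm is ≤ 13 mm — resistant
Fosfomycin (23 mm) ≥ 22 mm ⇒ susceptible

levofloxacin, tigecycline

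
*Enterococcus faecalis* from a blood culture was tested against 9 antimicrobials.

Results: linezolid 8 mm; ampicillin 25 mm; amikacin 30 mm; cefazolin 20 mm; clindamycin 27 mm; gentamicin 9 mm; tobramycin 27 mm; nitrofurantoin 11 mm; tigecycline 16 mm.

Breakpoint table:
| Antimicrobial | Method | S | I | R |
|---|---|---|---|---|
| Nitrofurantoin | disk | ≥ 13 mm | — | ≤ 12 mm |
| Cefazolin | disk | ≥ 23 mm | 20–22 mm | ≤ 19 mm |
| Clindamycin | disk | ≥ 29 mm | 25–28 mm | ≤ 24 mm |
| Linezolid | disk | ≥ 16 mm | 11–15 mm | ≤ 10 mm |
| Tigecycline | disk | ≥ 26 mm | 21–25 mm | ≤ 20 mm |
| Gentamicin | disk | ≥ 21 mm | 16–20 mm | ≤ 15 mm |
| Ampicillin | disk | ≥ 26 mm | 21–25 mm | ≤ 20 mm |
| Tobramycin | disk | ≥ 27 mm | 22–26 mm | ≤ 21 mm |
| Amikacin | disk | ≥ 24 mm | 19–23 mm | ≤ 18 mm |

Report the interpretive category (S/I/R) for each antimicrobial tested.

Linezolid: 8 mm is ≤ 10 mm → R
Ampicillin (25 mm) in 21–25 mm — intermediate
Amikacin (30 mm) ≥ 24 mm ⇒ susceptible
Cefazolin: 20 mm is in 20–22 mm — intermediate
Clindamycin: 27 mm is in 25–28 mm → Intermediate
Gentamicin (9 mm) ≤ 15 mm ⇒ Resistant
Tobramycin (27 mm) ≥ 27 mm ⇒ susceptible
Nitrofurantoin: 11 mm is ≤ 12 mm ⇒ resistant
Tigecycline: 16 mm is ≤ 20 mm ⇒ resistant

R, I, S, I, I, R, S, R, R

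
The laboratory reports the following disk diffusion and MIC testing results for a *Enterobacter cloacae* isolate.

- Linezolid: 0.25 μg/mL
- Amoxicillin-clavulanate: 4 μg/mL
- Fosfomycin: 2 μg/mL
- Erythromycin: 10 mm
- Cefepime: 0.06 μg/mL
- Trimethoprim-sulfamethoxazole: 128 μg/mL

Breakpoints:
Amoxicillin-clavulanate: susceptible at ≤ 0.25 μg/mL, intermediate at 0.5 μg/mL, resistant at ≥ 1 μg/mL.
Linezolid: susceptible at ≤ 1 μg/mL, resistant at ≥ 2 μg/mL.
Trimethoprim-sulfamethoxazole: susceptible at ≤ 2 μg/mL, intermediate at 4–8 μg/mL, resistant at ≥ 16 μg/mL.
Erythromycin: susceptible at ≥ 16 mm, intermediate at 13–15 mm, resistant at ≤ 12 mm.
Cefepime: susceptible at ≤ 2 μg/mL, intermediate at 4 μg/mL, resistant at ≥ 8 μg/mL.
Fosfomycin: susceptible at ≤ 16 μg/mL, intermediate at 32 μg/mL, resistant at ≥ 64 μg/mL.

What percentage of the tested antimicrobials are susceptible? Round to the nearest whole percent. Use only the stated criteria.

Linezolid 0.25 μg/mL: ≤ 1 μg/mL — S
Amoxicillin-clavulanate: 4 μg/mL is ≥ 1 μg/mL — R
Fosfomycin: 2 μg/mL is ≤ 16 μg/mL → susceptible
Erythromycin: 10 mm is ≤ 12 mm → resistant
Cefepime: 0.06 μg/mL is ≤ 2 μg/mL → S
Trimethoprim-sulfamethoxazole 128 μg/mL: ≥ 16 μg/mL — R
Susceptible: 3/6

50%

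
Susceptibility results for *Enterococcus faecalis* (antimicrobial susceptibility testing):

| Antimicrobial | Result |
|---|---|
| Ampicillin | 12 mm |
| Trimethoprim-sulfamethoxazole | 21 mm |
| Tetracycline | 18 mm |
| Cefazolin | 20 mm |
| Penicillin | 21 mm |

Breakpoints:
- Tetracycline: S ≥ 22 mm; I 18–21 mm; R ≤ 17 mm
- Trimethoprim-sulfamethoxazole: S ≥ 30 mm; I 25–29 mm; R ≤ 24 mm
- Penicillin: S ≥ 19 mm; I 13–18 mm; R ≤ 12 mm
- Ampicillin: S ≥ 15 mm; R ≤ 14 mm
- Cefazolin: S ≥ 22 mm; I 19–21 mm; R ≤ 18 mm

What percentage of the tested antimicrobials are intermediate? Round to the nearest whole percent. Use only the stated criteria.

Ampicillin 12 mm: ≤ 14 mm — Resistant
Trimethoprim-sulfamethoxazole (21 mm) ≤ 24 mm ⇒ resistant
Tetracycline: 18 mm is in 18–21 mm — Intermediate
Cefazolin (20 mm) in 19–21 mm ⇒ Intermediate
Penicillin 21 mm: ≥ 19 mm — Susceptible
Intermediate: 2/5

40%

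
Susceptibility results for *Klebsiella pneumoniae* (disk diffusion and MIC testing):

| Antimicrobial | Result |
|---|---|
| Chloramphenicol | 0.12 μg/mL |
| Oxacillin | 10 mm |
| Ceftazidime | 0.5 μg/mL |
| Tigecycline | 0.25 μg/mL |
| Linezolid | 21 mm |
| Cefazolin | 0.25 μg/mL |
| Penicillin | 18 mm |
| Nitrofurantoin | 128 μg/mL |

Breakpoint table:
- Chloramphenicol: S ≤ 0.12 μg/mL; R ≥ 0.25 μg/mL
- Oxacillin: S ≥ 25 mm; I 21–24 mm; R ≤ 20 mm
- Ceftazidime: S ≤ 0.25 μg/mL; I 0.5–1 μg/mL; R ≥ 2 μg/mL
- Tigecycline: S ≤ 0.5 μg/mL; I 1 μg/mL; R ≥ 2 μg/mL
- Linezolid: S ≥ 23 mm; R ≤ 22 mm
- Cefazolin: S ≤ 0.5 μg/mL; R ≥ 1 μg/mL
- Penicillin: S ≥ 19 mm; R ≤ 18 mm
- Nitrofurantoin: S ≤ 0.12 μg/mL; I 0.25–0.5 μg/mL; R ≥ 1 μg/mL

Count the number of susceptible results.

3

Chloramphenicol: 0.12 μg/mL is ≤ 0.12 μg/mL — susceptible
Oxacillin (10 mm) ≤ 20 mm — Resistant
Ceftazidime 0.5 μg/mL: in 0.5–1 μg/mL — intermediate
Tigecycline (0.25 μg/mL) ≤ 0.5 μg/mL ⇒ susceptible
Linezolid 21 mm: ≤ 22 mm ⇒ Resistant
Cefazolin: 0.25 μg/mL is ≤ 0.5 μg/mL ⇒ Susceptible
Penicillin 18 mm: ≤ 18 mm ⇒ resistant
Nitrofurantoin 128 μg/mL: ≥ 1 μg/mL → R
Susceptible: 3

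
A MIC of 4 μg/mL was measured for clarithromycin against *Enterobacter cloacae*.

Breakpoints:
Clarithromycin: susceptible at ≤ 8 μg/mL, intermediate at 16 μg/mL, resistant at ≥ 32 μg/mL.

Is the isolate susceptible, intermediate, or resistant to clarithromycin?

Clarithromycin 4 μg/mL: ≤ 8 μg/mL ⇒ Susceptible

S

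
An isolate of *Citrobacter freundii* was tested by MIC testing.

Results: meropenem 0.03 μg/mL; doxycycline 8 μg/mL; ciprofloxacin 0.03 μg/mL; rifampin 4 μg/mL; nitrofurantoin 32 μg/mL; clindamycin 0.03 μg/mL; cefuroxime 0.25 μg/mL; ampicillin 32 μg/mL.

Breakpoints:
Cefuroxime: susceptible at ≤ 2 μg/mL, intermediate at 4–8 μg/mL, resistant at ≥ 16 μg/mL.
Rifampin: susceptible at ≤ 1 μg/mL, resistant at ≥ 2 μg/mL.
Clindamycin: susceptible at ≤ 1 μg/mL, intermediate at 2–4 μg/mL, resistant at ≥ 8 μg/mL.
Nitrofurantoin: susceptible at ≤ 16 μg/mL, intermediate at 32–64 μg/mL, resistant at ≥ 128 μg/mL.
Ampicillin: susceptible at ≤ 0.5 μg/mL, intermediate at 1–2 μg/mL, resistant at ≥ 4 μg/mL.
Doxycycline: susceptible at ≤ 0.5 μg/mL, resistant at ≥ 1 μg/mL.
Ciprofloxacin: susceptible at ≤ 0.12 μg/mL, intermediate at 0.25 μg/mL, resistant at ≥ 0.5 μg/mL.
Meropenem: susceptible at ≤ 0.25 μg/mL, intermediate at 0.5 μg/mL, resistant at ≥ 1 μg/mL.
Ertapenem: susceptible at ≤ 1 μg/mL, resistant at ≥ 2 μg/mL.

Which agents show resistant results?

doxycycline, rifampin, ampicillin

Meropenem: 0.03 μg/mL is ≤ 0.25 μg/mL ⇒ susceptible
Doxycycline (8 μg/mL) ≥ 1 μg/mL — Resistant
Ciprofloxacin (0.03 μg/mL) ≤ 0.12 μg/mL — S
Rifampin: 4 μg/mL is ≥ 2 μg/mL — R
Nitrofurantoin 32 μg/mL: in 32–64 μg/mL ⇒ I
Clindamycin: 0.03 μg/mL is ≤ 1 μg/mL — Susceptible
Cefuroxime (0.25 μg/mL) ≤ 2 μg/mL → susceptible
Ampicillin (32 μg/mL) ≥ 4 μg/mL → Resistant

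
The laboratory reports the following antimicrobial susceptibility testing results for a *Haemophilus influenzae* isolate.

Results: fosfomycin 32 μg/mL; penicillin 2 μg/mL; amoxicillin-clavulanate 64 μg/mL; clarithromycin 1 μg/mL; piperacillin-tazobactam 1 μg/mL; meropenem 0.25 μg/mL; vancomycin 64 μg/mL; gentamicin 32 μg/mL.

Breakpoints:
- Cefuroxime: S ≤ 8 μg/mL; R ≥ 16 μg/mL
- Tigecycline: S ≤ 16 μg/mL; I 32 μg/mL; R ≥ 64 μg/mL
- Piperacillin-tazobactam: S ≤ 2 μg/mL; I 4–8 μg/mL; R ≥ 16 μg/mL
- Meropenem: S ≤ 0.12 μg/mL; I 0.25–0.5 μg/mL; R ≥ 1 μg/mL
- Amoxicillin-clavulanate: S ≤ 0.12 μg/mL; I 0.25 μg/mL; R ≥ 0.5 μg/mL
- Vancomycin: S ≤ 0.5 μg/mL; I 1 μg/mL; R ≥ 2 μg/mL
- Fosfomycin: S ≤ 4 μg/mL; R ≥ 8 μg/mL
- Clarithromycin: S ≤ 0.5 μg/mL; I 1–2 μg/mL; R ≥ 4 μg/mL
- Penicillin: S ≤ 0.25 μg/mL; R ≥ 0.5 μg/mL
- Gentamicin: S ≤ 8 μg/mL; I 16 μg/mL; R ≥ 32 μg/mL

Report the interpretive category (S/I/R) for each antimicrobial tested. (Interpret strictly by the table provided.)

Fosfomycin 32 μg/mL: ≥ 8 μg/mL — Resistant
Penicillin: 2 μg/mL is ≥ 0.5 μg/mL → R
Amoxicillin-clavulanate: 64 μg/mL is ≥ 0.5 μg/mL → Resistant
Clarithromycin: 1 μg/mL is in 1–2 μg/mL → intermediate
Piperacillin-tazobactam: 1 μg/mL is ≤ 2 μg/mL ⇒ susceptible
Meropenem (0.25 μg/mL) in 0.25–0.5 μg/mL ⇒ I
Vancomycin 64 μg/mL: ≥ 2 μg/mL ⇒ R
Gentamicin (32 μg/mL) ≥ 32 μg/mL ⇒ resistant

R, R, R, I, S, I, R, R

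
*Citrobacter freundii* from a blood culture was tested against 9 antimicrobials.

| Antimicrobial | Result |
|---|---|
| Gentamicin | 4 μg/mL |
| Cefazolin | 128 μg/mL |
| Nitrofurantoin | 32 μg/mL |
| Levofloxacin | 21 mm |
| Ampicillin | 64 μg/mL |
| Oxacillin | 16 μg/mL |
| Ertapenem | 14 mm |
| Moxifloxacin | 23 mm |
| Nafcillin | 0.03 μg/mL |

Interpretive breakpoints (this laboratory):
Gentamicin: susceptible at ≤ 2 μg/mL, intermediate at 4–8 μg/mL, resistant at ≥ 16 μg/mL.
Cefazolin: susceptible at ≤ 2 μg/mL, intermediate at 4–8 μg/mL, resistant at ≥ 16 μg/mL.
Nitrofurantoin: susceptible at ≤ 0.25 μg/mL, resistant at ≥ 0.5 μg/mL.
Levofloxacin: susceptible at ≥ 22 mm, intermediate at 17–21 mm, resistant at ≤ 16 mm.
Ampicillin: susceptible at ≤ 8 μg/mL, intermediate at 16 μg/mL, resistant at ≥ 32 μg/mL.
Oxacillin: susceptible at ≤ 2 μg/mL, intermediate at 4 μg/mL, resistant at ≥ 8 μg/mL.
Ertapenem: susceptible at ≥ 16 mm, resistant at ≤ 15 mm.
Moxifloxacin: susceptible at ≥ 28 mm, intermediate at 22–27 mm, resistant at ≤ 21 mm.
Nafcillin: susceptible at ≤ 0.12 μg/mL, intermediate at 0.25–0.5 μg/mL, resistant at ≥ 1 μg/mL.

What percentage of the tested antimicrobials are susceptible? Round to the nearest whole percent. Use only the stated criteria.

11%

Gentamicin (4 μg/mL) in 4–8 μg/mL → Intermediate
Cefazolin (128 μg/mL) ≥ 16 μg/mL ⇒ Resistant
Nitrofurantoin (32 μg/mL) ≥ 0.5 μg/mL ⇒ Resistant
Levofloxacin 21 mm: in 17–21 mm → I
Ampicillin (64 μg/mL) ≥ 32 μg/mL → Resistant
Oxacillin 16 μg/mL: ≥ 8 μg/mL → Resistant
Ertapenem 14 mm: ≤ 15 mm → resistant
Moxifloxacin (23 mm) in 22–27 mm — Intermediate
Nafcillin (0.03 μg/mL) ≤ 0.12 μg/mL → susceptible
Susceptible: 1/9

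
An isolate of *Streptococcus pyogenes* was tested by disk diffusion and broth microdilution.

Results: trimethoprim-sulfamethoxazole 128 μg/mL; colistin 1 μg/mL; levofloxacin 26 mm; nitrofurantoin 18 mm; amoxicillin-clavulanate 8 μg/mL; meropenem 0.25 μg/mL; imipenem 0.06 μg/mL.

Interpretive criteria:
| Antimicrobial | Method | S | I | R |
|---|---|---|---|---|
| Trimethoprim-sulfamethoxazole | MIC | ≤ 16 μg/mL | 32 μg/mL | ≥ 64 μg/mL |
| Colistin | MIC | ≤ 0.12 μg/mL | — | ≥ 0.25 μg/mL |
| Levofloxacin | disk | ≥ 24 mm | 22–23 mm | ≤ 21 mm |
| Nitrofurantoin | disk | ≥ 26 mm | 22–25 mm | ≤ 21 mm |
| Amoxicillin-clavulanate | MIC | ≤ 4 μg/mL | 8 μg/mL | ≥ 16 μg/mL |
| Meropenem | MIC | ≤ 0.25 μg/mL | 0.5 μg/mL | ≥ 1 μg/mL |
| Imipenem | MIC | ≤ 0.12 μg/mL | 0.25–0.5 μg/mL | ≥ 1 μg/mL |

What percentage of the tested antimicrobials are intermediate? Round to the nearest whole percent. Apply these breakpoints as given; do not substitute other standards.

14%

Trimethoprim-sulfamethoxazole (128 μg/mL) ≥ 64 μg/mL — R
Colistin 1 μg/mL: ≥ 0.25 μg/mL — Resistant
Levofloxacin 26 mm: ≥ 24 mm — susceptible
Nitrofurantoin: 18 mm is ≤ 21 mm ⇒ Resistant
Amoxicillin-clavulanate 8 μg/mL: = 8 μg/mL — intermediate
Meropenem: 0.25 μg/mL is ≤ 0.25 μg/mL — Susceptible
Imipenem (0.06 μg/mL) ≤ 0.12 μg/mL ⇒ Susceptible
Intermediate: 1/7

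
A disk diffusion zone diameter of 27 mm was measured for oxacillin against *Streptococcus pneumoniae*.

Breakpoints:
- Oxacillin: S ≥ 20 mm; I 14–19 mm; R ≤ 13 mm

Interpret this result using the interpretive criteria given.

Susceptible

Oxacillin: 27 mm is ≥ 20 mm — Susceptible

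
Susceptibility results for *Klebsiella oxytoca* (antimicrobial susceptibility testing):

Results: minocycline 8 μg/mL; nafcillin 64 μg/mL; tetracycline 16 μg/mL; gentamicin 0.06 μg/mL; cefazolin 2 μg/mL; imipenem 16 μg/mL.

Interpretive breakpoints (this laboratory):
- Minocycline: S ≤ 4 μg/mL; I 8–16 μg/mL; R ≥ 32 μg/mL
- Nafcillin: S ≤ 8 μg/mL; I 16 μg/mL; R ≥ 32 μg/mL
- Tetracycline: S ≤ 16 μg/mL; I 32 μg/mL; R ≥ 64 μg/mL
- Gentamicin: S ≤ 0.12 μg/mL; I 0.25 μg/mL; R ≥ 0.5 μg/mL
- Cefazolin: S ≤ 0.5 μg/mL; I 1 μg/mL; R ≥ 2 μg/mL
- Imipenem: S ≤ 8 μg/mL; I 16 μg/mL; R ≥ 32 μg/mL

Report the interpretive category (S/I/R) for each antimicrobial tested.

I, R, S, S, R, I

Minocycline: 8 μg/mL is in 8–16 μg/mL — Intermediate
Nafcillin 64 μg/mL: ≥ 32 μg/mL ⇒ resistant
Tetracycline 16 μg/mL: ≤ 16 μg/mL — Susceptible
Gentamicin 0.06 μg/mL: ≤ 0.12 μg/mL — Susceptible
Cefazolin 2 μg/mL: ≥ 2 μg/mL ⇒ R
Imipenem 16 μg/mL: = 16 μg/mL → Intermediate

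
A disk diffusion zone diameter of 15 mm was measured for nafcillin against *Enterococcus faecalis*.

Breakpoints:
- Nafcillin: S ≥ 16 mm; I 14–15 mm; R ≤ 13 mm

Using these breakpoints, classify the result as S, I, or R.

I

Nafcillin 15 mm: in 14–15 mm ⇒ I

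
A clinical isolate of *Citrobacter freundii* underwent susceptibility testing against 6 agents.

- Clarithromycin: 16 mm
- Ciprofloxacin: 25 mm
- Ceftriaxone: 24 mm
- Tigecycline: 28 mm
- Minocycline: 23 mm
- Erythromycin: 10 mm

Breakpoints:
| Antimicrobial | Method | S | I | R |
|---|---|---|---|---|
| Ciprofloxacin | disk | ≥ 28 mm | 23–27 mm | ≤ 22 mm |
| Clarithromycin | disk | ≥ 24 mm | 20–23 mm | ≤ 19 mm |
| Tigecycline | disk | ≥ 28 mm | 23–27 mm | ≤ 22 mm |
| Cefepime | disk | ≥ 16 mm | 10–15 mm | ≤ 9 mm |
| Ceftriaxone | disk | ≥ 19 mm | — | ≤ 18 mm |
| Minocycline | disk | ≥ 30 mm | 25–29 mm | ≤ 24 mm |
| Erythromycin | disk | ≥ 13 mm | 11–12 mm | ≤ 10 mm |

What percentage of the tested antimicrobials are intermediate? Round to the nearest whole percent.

Clarithromycin 16 mm: ≤ 19 mm — resistant
Ciprofloxacin 25 mm: in 23–27 mm → intermediate
Ceftriaxone (24 mm) ≥ 19 mm → S
Tigecycline (28 mm) ≥ 28 mm ⇒ Susceptible
Minocycline: 23 mm is ≤ 24 mm ⇒ Resistant
Erythromycin (10 mm) ≤ 10 mm — resistant
Intermediate: 1/6

17%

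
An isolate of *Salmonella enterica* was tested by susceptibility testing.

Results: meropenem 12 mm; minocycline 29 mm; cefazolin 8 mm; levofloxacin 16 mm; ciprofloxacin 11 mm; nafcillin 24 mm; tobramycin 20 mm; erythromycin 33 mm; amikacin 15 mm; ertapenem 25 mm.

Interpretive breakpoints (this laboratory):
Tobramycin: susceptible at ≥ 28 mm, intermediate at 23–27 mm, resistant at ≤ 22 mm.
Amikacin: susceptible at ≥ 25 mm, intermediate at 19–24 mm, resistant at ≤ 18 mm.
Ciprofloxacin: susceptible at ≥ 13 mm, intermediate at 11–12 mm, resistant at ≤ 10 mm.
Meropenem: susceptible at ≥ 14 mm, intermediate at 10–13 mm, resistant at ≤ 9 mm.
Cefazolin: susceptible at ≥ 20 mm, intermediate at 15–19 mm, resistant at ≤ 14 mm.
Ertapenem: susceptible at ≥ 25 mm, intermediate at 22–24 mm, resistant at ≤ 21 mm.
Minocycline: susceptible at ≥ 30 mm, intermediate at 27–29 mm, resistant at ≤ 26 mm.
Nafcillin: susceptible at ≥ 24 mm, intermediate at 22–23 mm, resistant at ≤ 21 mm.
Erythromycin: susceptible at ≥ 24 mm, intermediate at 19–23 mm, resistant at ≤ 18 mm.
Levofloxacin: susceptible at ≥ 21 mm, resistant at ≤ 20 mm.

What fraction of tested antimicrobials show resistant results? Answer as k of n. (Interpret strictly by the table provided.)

Meropenem 12 mm: in 10–13 mm ⇒ Intermediate
Minocycline 29 mm: in 27–29 mm — intermediate
Cefazolin: 8 mm is ≤ 14 mm ⇒ resistant
Levofloxacin 16 mm: ≤ 20 mm → resistant
Ciprofloxacin 11 mm: in 11–12 mm ⇒ I
Nafcillin 24 mm: ≥ 24 mm — Susceptible
Tobramycin 20 mm: ≤ 22 mm ⇒ Resistant
Erythromycin: 33 mm is ≥ 24 mm → susceptible
Amikacin (15 mm) ≤ 18 mm → R
Ertapenem (25 mm) ≥ 25 mm ⇒ S
Resistant: 4/10

4 of 10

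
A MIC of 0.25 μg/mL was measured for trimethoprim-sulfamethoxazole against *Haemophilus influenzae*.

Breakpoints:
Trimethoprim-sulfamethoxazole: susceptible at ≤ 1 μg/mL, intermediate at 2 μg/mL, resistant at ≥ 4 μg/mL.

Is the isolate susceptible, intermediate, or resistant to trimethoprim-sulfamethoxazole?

Trimethoprim-sulfamethoxazole 0.25 μg/mL: ≤ 1 μg/mL → Susceptible

Susceptible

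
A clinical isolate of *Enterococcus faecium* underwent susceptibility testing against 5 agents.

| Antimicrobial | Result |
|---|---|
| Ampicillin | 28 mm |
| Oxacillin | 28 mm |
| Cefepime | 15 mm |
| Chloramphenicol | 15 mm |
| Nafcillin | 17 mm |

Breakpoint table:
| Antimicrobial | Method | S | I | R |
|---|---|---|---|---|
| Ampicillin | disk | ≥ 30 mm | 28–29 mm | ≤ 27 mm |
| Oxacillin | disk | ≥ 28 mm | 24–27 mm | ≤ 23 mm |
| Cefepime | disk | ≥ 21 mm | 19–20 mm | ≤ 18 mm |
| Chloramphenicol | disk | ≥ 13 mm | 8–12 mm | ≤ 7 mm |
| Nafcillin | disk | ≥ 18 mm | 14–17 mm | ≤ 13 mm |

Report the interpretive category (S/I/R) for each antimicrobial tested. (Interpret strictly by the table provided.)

Ampicillin (28 mm) in 28–29 mm — Intermediate
Oxacillin 28 mm: ≥ 28 mm — S
Cefepime 15 mm: ≤ 18 mm — Resistant
Chloramphenicol: 15 mm is ≥ 13 mm ⇒ susceptible
Nafcillin: 17 mm is in 14–17 mm → intermediate

I, S, R, S, I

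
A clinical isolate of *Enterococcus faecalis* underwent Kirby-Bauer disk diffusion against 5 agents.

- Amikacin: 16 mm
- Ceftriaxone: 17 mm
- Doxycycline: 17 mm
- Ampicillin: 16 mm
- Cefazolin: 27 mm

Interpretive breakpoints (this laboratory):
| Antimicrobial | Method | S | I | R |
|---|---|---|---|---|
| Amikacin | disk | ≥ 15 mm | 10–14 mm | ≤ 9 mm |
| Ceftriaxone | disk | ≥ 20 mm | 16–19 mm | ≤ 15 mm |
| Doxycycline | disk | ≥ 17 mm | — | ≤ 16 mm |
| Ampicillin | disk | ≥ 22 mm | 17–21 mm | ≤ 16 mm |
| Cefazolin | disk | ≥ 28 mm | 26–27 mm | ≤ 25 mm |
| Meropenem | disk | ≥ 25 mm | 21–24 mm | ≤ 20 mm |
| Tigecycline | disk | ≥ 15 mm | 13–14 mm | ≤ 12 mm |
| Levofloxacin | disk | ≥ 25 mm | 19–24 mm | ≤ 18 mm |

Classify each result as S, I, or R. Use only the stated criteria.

Amikacin 16 mm: ≥ 15 mm ⇒ S
Ceftriaxone: 17 mm is in 16–19 mm ⇒ I
Doxycycline: 17 mm is ≥ 17 mm ⇒ S
Ampicillin (16 mm) ≤ 16 mm ⇒ R
Cefazolin 27 mm: in 26–27 mm — Intermediate

S, I, S, R, I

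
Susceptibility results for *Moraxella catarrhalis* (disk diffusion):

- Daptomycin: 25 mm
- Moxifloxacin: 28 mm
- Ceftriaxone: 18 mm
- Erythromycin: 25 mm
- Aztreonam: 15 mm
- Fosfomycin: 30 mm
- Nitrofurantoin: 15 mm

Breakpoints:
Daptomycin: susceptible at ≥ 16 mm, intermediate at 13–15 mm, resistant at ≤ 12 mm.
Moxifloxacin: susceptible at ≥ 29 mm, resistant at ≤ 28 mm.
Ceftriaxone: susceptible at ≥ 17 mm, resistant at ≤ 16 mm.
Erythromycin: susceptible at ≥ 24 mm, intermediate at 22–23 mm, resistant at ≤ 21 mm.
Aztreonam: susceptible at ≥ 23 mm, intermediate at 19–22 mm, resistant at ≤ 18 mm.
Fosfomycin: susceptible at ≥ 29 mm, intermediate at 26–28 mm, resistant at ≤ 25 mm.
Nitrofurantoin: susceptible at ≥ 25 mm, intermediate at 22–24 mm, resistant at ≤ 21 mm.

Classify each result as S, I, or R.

S, R, S, S, R, S, R

Daptomycin 25 mm: ≥ 16 mm — S
Moxifloxacin 28 mm: ≤ 28 mm → R
Ceftriaxone 18 mm: ≥ 17 mm — Susceptible
Erythromycin (25 mm) ≥ 24 mm — S
Aztreonam: 15 mm is ≤ 18 mm ⇒ R
Fosfomycin (30 mm) ≥ 29 mm → Susceptible
Nitrofurantoin 15 mm: ≤ 21 mm → Resistant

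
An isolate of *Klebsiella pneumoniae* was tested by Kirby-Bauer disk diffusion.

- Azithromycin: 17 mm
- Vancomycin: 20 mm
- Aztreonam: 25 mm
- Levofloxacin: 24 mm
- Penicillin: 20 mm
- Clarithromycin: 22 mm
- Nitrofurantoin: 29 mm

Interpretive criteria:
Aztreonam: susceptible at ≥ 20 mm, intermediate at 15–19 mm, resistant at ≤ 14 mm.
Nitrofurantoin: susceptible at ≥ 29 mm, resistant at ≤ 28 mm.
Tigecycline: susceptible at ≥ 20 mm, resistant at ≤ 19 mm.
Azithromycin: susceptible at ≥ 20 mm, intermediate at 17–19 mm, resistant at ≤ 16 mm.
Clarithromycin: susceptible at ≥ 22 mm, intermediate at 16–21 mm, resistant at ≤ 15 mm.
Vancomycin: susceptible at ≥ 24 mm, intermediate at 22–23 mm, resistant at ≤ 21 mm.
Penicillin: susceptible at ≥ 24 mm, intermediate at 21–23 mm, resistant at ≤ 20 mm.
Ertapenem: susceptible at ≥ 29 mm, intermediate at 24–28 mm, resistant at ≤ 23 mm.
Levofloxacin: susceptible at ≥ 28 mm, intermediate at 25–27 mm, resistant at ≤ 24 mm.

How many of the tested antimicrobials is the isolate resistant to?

3

Azithromycin: 17 mm is in 17–19 mm → Intermediate
Vancomycin 20 mm: ≤ 21 mm → R
Aztreonam: 25 mm is ≥ 20 mm → susceptible
Levofloxacin 24 mm: ≤ 24 mm — Resistant
Penicillin: 20 mm is ≤ 20 mm — resistant
Clarithromycin: 22 mm is ≥ 22 mm ⇒ S
Nitrofurantoin: 29 mm is ≥ 29 mm → S
Resistant: 3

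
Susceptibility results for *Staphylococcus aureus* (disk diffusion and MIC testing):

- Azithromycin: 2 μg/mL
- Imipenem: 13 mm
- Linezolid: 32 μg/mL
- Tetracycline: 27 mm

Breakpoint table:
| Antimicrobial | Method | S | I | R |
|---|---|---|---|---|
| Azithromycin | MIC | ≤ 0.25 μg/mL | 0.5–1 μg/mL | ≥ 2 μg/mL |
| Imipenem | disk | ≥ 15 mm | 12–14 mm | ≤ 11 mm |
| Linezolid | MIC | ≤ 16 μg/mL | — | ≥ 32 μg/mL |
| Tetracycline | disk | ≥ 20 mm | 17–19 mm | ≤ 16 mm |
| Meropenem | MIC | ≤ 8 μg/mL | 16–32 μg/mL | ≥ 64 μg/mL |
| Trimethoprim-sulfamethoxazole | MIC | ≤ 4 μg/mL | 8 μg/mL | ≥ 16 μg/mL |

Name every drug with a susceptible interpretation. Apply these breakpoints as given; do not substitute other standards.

tetracycline

Azithromycin: 2 μg/mL is ≥ 2 μg/mL ⇒ R
Imipenem: 13 mm is in 12–14 mm → I
Linezolid 32 μg/mL: ≥ 32 μg/mL — Resistant
Tetracycline: 27 mm is ≥ 20 mm — S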